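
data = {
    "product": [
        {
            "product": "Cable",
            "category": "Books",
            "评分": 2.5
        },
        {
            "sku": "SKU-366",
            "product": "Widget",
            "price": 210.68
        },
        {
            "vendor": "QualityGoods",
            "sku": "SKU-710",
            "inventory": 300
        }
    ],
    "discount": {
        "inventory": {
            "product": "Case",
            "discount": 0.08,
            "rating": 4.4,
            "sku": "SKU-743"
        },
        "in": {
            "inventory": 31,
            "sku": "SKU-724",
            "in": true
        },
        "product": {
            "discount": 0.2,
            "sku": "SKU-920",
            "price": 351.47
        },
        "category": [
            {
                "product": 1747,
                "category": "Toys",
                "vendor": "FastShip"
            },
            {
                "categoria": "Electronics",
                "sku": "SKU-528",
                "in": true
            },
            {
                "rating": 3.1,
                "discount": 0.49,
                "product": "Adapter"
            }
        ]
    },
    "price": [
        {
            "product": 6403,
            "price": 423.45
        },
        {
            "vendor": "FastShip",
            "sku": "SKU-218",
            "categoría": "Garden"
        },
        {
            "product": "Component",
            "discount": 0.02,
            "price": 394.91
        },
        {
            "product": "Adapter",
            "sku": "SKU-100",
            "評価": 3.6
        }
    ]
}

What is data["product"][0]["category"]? "Books"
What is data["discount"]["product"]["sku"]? "SKU-920"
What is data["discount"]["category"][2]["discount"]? 0.49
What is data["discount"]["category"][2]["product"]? "Adapter"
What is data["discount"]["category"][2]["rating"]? 3.1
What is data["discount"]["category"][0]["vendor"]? "FastShip"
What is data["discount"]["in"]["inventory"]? 31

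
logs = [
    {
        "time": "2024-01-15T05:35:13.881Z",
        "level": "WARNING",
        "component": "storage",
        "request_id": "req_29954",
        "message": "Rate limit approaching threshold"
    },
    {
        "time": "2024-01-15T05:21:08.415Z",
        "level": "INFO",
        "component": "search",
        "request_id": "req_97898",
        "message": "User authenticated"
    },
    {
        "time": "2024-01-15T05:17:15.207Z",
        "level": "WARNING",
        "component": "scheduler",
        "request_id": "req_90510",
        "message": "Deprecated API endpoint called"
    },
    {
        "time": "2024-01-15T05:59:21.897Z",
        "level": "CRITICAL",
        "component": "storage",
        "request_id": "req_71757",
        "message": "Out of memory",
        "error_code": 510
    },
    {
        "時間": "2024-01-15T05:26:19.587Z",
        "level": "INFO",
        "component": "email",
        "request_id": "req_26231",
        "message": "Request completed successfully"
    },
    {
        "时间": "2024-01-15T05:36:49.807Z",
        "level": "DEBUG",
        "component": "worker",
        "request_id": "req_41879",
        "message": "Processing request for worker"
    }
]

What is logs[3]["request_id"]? "req_71757"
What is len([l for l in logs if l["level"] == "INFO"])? 2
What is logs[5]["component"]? "worker"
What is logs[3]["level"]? "CRITICAL"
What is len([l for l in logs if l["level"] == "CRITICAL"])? 1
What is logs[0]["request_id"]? "req_29954"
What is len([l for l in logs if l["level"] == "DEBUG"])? 1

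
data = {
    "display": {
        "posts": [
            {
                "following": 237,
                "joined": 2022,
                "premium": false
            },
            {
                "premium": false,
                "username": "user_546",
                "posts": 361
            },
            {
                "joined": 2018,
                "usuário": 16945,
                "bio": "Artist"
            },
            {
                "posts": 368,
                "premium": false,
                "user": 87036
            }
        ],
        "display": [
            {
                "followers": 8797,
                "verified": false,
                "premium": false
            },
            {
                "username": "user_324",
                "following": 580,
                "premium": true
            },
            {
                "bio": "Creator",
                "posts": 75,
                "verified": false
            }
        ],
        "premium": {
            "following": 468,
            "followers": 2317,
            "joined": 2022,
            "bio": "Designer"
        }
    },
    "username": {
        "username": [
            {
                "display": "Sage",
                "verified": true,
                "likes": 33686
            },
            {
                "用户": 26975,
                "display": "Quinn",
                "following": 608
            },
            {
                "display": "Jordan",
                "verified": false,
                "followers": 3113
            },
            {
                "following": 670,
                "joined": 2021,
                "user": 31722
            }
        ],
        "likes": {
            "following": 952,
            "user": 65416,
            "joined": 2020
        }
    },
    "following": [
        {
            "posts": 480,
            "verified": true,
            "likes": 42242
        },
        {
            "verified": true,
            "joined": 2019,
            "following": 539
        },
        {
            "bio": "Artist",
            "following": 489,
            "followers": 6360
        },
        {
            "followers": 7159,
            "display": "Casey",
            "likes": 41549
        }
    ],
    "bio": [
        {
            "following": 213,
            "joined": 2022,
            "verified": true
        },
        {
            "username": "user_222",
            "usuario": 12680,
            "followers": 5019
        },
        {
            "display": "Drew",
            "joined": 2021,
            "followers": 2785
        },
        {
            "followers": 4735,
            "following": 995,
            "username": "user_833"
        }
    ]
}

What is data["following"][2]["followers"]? 6360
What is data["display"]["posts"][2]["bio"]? "Artist"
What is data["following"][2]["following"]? 489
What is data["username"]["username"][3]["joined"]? 2021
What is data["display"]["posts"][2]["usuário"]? 16945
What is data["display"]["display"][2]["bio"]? "Creator"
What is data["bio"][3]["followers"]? 4735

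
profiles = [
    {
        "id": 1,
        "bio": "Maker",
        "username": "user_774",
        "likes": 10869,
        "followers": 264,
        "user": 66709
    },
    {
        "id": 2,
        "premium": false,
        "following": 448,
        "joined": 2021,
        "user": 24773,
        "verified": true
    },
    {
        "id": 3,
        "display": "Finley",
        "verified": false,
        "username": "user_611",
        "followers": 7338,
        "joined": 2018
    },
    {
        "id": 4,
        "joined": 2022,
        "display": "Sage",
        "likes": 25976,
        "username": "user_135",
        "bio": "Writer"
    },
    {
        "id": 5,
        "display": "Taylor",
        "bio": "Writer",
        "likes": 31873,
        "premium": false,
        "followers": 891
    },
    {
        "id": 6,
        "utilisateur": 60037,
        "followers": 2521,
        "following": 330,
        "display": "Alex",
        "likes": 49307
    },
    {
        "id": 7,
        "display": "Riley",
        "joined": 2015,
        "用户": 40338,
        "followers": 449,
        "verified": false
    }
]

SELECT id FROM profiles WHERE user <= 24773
[2]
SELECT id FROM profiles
[1, 2, 3, 4, 5, 6, 7]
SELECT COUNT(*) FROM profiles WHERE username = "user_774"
1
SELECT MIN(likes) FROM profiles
10869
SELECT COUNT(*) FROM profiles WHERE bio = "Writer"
2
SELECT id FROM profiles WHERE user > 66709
[]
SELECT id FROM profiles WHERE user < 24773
[]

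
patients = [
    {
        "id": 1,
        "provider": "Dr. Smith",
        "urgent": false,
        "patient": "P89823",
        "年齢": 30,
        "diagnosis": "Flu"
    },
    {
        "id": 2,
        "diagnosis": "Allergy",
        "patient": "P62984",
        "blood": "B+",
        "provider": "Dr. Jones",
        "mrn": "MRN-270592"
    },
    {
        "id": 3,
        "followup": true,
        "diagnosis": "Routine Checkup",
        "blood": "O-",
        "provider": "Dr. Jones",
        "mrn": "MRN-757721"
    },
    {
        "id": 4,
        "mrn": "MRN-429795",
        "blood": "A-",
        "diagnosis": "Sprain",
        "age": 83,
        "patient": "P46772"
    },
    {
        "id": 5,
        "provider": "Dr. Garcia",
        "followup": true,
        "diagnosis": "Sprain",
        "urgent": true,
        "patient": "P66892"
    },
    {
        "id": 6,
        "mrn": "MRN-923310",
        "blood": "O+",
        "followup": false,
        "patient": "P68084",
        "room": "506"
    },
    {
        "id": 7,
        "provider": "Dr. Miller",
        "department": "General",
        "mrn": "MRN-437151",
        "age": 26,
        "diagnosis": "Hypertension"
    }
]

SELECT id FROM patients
[1, 2, 3, 4, 5, 6, 7]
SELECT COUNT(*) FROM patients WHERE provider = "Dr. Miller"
1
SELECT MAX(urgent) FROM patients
True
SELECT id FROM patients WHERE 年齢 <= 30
[1]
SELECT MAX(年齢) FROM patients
30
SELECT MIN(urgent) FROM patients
False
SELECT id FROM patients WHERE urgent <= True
[1, 5]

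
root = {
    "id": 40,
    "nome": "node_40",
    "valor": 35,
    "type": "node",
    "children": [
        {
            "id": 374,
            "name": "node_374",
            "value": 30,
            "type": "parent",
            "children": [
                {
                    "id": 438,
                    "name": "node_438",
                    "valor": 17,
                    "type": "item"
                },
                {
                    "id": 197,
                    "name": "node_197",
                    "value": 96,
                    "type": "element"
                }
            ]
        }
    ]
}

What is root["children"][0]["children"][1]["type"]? "element"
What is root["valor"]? 35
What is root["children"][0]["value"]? 30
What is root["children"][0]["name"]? "node_374"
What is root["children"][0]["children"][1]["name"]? "node_197"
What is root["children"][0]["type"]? "parent"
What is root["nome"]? "node_40"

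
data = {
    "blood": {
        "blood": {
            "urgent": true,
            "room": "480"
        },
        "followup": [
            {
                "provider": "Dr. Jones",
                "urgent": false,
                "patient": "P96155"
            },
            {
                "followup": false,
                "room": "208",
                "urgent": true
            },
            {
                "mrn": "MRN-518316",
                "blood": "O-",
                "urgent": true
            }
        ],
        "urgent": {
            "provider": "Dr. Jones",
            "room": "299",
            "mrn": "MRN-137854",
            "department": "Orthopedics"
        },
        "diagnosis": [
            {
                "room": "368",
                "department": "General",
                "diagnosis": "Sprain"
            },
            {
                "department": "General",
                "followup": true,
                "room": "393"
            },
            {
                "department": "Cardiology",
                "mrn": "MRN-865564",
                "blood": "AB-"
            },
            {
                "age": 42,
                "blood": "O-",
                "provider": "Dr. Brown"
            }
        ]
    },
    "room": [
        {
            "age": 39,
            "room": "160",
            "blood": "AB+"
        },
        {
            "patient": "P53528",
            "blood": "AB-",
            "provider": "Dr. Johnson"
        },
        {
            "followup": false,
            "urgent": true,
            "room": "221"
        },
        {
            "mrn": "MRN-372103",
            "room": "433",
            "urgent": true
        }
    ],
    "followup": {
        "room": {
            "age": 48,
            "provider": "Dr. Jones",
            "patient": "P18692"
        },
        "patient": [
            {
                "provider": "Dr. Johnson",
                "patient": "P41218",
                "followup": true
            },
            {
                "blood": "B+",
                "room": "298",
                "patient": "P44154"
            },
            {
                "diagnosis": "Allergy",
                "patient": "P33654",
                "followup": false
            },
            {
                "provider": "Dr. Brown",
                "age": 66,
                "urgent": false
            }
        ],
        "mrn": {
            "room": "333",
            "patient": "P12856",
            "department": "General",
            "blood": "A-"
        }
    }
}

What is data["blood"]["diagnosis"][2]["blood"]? "AB-"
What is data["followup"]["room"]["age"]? 48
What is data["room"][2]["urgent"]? True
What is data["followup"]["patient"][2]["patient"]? "P33654"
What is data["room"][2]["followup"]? False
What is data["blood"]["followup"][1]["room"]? "208"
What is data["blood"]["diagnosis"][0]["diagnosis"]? "Sprain"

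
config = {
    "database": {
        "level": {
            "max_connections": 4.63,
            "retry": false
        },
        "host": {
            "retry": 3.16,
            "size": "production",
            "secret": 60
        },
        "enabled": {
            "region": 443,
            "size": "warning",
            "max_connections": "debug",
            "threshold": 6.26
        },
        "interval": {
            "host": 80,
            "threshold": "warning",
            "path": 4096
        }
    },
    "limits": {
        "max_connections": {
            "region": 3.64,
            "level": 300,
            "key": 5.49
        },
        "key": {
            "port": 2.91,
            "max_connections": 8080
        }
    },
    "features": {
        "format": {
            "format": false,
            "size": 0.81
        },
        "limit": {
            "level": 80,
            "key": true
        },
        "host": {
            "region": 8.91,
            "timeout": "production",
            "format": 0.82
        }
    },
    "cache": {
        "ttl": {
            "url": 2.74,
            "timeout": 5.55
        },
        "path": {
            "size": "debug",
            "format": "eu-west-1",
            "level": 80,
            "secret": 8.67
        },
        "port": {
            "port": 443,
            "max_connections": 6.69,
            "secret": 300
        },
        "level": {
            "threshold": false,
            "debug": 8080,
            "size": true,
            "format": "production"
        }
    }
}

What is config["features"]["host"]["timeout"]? "production"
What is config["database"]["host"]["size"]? "production"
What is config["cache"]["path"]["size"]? "debug"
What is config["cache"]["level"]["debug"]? 8080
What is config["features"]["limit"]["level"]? 80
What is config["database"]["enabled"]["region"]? 443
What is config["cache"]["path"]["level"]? 80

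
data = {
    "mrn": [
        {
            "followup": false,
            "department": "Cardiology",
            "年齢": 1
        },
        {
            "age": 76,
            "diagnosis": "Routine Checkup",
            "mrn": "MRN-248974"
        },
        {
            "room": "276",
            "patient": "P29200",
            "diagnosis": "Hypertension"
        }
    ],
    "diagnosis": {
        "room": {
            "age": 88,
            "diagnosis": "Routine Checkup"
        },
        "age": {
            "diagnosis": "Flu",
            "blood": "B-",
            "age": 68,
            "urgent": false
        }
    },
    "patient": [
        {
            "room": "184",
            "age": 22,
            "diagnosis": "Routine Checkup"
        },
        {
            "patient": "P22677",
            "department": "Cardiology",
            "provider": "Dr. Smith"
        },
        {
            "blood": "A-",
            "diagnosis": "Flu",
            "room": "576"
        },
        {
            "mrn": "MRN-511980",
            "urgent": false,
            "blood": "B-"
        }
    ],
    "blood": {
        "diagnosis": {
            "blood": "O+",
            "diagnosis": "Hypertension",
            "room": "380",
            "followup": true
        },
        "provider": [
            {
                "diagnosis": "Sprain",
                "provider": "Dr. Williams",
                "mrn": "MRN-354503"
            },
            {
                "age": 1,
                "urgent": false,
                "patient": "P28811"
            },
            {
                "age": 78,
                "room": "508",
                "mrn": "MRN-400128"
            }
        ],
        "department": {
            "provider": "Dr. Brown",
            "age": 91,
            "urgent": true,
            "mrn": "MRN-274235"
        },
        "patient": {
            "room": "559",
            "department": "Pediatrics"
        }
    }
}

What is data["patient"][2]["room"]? "576"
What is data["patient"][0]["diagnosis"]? "Routine Checkup"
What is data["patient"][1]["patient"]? "P22677"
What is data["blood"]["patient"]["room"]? "559"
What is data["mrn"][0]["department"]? "Cardiology"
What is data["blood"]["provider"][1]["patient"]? "P28811"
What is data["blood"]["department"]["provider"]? "Dr. Brown"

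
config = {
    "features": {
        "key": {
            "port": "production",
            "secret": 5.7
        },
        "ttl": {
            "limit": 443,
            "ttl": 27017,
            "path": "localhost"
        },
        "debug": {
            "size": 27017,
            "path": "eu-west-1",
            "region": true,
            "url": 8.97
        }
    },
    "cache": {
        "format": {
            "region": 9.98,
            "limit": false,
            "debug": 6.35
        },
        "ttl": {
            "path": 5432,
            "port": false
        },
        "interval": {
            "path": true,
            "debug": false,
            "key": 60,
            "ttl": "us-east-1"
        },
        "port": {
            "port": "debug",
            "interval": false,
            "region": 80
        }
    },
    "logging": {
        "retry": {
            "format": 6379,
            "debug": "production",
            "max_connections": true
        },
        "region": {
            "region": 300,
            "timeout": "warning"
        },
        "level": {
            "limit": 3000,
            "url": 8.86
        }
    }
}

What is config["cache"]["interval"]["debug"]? False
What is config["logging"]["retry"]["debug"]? "production"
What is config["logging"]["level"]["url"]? 8.86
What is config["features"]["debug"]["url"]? 8.97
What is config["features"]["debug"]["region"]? True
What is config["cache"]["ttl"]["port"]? False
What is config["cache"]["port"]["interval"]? False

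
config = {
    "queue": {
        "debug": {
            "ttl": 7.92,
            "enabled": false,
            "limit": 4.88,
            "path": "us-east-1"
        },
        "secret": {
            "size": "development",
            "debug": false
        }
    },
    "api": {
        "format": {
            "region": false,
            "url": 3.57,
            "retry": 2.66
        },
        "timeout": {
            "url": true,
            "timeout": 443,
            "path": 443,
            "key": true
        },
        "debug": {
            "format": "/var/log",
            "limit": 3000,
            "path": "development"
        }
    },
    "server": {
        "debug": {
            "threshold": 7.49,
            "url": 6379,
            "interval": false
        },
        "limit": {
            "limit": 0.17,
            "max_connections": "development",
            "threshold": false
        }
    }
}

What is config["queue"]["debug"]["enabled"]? False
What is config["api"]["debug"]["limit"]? 3000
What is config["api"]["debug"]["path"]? "development"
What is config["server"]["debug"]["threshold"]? 7.49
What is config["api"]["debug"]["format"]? "/var/log"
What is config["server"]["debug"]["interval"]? False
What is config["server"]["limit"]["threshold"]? False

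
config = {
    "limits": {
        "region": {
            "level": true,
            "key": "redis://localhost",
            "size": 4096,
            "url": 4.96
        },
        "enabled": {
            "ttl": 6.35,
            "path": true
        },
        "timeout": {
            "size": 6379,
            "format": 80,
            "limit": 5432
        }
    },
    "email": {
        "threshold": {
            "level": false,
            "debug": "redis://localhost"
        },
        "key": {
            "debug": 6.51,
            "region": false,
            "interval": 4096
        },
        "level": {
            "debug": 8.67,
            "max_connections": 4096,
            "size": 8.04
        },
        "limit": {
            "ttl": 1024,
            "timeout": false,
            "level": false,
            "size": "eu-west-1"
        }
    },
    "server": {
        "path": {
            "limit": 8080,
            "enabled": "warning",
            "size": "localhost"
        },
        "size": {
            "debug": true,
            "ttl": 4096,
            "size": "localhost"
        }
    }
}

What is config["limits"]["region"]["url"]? 4.96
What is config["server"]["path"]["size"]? "localhost"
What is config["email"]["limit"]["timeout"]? False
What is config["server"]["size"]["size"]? "localhost"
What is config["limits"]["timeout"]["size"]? 6379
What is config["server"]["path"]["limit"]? 8080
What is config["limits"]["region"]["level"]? True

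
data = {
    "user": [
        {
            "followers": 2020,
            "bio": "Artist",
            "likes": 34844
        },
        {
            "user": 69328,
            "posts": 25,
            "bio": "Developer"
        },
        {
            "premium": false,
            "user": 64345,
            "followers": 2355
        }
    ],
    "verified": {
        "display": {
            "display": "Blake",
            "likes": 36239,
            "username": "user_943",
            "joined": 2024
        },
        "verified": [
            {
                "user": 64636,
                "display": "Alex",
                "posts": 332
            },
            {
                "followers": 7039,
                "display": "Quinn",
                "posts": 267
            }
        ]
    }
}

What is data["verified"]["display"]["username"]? "user_943"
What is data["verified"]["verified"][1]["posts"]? 267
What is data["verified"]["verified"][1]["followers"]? 7039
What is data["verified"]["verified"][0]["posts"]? 332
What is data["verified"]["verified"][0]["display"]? "Alex"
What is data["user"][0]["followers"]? 2020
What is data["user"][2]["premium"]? False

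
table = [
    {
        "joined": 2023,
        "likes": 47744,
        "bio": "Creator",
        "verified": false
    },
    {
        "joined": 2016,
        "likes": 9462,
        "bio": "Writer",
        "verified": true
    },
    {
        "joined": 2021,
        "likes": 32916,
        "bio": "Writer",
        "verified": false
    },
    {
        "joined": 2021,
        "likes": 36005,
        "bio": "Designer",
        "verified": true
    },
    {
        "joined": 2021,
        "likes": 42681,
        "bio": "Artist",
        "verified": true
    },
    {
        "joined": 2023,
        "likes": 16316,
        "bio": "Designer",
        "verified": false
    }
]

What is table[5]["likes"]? 16316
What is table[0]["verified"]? False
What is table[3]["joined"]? 2021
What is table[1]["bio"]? "Writer"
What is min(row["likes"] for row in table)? 9462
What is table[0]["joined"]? 2023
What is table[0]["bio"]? "Creator"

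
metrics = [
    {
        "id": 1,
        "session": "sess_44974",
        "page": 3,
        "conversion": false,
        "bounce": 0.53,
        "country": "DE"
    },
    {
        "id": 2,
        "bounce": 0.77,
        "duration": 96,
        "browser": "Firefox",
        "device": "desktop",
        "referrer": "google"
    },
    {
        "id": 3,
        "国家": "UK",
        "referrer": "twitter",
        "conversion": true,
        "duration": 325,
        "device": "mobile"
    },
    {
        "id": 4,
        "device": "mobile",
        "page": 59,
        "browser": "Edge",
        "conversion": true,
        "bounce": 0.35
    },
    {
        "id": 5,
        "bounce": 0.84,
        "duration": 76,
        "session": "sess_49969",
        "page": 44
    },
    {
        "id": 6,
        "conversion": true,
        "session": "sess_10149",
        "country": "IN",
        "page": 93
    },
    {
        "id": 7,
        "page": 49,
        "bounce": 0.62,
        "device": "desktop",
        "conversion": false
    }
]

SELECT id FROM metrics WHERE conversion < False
[]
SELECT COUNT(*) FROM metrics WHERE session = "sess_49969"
1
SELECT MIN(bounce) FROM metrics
0.35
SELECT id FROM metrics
[1, 2, 3, 4, 5, 6, 7]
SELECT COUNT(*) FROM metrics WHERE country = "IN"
1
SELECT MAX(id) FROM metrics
7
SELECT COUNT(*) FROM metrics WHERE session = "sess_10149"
1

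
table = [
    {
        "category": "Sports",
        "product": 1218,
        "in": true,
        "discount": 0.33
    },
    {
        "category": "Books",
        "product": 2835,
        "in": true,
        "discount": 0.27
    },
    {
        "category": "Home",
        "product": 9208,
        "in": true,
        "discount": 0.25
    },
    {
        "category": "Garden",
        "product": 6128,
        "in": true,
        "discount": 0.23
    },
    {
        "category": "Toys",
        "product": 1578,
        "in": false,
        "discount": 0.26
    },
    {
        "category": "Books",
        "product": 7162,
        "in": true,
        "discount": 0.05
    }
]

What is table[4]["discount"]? 0.26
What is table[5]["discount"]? 0.05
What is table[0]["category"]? "Sports"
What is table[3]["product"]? 6128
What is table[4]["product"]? 1578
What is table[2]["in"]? True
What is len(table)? 6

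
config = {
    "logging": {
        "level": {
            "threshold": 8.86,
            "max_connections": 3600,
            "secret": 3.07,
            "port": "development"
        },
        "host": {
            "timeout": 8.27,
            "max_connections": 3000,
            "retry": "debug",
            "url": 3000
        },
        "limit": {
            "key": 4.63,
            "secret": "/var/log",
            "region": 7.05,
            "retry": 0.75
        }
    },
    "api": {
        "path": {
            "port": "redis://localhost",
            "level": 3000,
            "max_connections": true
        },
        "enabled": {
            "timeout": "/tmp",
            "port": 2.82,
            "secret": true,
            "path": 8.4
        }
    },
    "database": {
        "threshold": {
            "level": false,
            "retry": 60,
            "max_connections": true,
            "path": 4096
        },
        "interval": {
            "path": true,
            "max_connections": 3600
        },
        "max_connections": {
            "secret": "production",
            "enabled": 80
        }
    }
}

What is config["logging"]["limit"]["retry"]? 0.75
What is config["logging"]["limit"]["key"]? 4.63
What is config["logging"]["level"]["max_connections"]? 3600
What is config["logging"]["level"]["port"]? "development"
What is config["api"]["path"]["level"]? 3000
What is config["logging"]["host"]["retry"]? "debug"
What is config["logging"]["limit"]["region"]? 7.05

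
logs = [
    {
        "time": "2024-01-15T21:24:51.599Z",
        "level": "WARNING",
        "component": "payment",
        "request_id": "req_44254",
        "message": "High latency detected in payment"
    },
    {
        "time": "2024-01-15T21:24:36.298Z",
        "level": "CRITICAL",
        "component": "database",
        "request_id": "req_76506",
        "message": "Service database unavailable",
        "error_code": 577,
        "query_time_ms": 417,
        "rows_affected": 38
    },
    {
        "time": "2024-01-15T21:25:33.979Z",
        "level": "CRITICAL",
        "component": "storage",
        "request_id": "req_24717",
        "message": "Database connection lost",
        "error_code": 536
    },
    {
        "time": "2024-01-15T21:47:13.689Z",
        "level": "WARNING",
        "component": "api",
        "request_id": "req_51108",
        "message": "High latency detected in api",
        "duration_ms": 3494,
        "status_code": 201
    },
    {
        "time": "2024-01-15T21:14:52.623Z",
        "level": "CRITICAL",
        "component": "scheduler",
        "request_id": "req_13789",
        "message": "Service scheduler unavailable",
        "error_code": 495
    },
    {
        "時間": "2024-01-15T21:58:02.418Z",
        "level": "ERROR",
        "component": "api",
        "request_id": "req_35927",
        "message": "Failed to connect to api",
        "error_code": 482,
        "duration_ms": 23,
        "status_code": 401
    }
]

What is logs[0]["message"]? "High latency detected in payment"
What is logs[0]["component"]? "payment"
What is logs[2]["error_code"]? 536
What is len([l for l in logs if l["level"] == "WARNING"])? 2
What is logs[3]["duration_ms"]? 3494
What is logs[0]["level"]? "WARNING"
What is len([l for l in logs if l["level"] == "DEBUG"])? 0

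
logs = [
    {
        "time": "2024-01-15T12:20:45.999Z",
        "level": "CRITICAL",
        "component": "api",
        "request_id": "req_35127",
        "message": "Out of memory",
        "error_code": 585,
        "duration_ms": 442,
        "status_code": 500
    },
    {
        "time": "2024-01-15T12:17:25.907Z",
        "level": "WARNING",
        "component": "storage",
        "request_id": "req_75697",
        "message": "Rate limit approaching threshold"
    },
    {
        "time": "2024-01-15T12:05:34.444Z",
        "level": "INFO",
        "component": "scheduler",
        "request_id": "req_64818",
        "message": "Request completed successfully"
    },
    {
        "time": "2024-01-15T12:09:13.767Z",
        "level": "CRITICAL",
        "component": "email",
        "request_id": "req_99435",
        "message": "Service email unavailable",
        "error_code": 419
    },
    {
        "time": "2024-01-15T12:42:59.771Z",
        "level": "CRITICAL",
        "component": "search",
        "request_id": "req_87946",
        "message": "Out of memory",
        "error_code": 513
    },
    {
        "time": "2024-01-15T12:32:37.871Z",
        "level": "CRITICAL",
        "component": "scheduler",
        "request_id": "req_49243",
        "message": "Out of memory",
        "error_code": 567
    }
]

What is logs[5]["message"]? "Out of memory"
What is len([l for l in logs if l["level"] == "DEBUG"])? 0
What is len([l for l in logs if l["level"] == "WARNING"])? 1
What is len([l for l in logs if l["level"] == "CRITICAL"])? 4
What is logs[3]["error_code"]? 419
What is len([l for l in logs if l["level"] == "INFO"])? 1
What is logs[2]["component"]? "scheduler"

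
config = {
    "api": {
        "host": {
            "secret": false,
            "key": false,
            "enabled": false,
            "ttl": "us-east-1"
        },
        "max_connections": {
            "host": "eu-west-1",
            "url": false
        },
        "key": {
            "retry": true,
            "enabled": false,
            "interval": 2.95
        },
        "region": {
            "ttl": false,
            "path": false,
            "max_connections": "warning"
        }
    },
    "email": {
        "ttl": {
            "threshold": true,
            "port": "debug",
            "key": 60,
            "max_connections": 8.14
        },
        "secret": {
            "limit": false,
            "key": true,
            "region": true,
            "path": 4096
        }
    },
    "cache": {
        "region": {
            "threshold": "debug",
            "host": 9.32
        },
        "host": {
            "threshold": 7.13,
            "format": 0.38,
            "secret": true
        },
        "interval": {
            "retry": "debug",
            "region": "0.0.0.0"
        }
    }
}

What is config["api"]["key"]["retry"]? True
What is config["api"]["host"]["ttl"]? "us-east-1"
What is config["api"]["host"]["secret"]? False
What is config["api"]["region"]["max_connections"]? "warning"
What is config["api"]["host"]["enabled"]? False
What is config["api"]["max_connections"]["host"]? "eu-west-1"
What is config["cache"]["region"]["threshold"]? "debug"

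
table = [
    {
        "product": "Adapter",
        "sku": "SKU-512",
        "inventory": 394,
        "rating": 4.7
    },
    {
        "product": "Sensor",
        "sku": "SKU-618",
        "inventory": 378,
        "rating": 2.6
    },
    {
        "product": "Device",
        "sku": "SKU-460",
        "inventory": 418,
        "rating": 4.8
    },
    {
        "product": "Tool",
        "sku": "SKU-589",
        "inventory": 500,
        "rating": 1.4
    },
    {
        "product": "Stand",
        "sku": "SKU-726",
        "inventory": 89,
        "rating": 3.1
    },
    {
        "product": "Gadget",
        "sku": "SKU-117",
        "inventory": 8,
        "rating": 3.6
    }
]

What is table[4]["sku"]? "SKU-726"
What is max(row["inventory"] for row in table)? 500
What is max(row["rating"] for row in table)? 4.8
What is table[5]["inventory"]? 8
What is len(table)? 6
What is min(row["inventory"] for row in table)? 8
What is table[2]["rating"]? 4.8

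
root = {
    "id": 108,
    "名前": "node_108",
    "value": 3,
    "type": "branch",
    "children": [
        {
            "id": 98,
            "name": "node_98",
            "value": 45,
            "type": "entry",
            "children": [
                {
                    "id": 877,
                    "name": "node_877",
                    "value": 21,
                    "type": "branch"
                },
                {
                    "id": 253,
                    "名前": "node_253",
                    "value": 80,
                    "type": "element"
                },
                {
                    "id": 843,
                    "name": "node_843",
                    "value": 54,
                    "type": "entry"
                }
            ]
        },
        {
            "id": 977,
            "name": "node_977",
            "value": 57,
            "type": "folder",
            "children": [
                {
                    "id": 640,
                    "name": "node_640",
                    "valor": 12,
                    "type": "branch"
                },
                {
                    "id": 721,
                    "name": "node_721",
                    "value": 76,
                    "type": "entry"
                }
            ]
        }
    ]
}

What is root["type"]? "branch"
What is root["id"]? 108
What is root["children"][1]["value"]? 57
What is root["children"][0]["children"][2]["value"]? 54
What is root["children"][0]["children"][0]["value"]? 21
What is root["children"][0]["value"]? 45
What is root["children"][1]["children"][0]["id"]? 640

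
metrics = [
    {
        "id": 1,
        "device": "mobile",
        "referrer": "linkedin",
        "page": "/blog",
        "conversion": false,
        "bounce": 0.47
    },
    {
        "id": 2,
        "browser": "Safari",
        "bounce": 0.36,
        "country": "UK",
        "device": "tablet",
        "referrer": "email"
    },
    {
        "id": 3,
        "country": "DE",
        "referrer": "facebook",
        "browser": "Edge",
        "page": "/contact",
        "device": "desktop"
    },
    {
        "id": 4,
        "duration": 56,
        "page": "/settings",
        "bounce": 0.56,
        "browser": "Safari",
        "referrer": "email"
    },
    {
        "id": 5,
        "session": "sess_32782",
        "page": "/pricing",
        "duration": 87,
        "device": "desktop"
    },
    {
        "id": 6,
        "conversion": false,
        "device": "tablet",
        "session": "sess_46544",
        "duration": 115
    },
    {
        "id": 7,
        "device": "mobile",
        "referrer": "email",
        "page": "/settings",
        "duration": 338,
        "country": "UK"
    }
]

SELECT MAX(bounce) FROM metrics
0.56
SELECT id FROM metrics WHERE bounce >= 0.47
[1, 4]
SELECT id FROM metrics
[1, 2, 3, 4, 5, 6, 7]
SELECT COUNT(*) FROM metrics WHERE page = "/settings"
2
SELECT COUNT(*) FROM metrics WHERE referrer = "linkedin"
1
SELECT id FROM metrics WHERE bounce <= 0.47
[1, 2]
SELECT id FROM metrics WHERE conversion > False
[]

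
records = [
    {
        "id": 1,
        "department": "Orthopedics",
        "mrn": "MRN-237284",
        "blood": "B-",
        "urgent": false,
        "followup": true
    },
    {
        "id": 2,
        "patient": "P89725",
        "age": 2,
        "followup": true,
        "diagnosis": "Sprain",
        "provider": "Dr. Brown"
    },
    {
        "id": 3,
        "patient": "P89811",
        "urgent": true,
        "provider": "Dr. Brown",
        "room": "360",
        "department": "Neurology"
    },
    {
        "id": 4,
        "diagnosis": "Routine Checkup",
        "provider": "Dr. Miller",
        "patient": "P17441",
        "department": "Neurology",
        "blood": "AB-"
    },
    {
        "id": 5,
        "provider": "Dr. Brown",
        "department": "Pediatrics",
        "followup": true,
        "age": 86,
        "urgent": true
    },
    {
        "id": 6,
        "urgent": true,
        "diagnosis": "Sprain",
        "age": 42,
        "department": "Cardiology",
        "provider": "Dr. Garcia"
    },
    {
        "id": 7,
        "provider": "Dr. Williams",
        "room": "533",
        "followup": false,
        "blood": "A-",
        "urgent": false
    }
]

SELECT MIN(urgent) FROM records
False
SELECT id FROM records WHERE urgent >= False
[1, 3, 5, 6, 7]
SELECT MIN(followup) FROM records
False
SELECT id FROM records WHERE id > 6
[7]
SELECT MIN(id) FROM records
1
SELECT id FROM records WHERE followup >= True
[1, 2, 5]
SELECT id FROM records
[1, 2, 3, 4, 5, 6, 7]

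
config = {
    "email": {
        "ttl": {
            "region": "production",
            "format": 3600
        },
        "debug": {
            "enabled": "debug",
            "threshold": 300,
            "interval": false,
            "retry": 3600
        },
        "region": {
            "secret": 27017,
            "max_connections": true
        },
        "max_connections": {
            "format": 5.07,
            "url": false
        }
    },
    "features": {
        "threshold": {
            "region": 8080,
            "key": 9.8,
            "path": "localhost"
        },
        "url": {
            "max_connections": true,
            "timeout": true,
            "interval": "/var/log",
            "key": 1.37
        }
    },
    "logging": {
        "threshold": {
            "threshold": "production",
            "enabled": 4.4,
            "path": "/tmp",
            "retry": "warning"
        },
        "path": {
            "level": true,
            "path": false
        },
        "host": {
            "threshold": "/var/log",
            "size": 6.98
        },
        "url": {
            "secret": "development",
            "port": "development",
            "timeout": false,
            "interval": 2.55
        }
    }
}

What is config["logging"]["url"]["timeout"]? False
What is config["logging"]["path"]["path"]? False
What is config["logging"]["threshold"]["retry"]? "warning"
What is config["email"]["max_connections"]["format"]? 5.07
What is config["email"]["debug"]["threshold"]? 300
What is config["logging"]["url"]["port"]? "development"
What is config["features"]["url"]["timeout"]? True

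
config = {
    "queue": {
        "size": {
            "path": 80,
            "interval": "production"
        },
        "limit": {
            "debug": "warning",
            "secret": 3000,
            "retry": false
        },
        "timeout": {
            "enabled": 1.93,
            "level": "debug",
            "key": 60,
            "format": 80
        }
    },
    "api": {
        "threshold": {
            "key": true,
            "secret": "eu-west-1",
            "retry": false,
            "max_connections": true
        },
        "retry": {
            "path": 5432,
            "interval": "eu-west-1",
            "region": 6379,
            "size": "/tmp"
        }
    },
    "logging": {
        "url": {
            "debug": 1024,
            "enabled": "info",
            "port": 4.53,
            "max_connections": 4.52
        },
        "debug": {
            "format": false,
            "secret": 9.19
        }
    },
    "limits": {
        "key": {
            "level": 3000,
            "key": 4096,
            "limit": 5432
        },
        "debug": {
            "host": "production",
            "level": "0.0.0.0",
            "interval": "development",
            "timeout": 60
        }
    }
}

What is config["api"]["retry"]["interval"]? "eu-west-1"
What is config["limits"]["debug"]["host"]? "production"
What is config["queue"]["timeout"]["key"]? 60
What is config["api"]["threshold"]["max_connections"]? True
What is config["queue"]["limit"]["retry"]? False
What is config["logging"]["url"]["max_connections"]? 4.52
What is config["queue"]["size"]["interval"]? "production"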